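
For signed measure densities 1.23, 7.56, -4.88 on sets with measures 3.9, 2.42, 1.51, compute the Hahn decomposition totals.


Step 1: Compute signed measure on each set:
  Set 1: 1.23 * 3.9 = 4.797
  Set 2: 7.56 * 2.42 = 18.2952
  Set 3: -4.88 * 1.51 = -7.3688
Step 2: Total signed measure = (4.797) + (18.2952) + (-7.3688)
     = 15.7234
Step 3: Positive part mu+(X) = sum of positive contributions = 23.0922
Step 4: Negative part mu-(X) = |sum of negative contributions| = 7.3688


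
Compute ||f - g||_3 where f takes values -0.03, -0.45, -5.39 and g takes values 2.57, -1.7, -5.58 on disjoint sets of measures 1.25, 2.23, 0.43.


Step 1: Compute differences f_i - g_i:
  -0.03 - 2.57 = -2.6
  -0.45 - -1.7 = 1.25
  -5.39 - -5.58 = 0.19
Step 2: Compute |diff|^3 * measure for each set:
  |-2.6|^3 * 1.25 = 17.576 * 1.25 = 21.97
  |1.25|^3 * 2.23 = 1.953125 * 2.23 = 4.355469
  |0.19|^3 * 0.43 = 0.006859 * 0.43 = 0.002949
Step 3: Sum = 26.328418
Step 4: ||f-g||_3 = (26.328418)^(1/3) = 2.974917


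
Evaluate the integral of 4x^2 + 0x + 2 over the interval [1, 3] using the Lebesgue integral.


The Lebesgue integral of a Riemann-integrable function agrees with the Riemann integral.
Antiderivative F(x) = (4/3)x^3 + (0/2)x^2 + 2x
F(3) = (4/3)*3^3 + (0/2)*3^2 + 2*3
     = (4/3)*27 + (0/2)*9 + 2*3
     = 36 + 0.0 + 6
     = 42
F(1) = 3.333333
Integral = F(3) - F(1) = 42 - 3.333333 = 38.666667


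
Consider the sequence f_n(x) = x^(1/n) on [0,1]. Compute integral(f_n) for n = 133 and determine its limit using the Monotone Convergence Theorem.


At n = 133: f_133(x) = x^(1/133).
Step 1: integral(x^(1/133), 0, 1) = [x^(1/133+1) / (1/133+1)] from 0 to 1
     = 1 / (1/133 + 1) = 1 / ((133+1)/133) = 133/(133+1)
     = 133/134 = 0.992537
Step 2: As n -> infinity, f_n(x) = x^(1/n) -> 1 for x in (0,1], and f_n is increasing in n.
By MCT, lim_n integral(f_n) = integral(lim_n f_n) = integral(1, 0, 1) = 1.
Step 3: Verify convergence: 133/134 = 0.992537 -> 1


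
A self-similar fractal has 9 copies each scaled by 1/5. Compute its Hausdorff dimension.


For a self-similar set with N copies scaled by 1/r:
dim_H = log(N)/log(r) = log(9)/log(5)
= 2.197225/1.609438
= 1.365212


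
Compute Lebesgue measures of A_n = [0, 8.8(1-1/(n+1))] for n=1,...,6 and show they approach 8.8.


By continuity of measure from below: if A_n increases to A, then m(A_n) -> m(A).
Here A = [0, 8.8], so m(A) = 8.8
Step 1: a_1 = 8.8*(1 - 1/2) = 4.4, m(A_1) = 4.4
Step 2: a_2 = 8.8*(1 - 1/3) = 5.8667, m(A_2) = 5.8667
Step 3: a_3 = 8.8*(1 - 1/4) = 6.6, m(A_3) = 6.6
Step 4: a_4 = 8.8*(1 - 1/5) = 7.04, m(A_4) = 7.04
Step 5: a_5 = 8.8*(1 - 1/6) = 7.3333, m(A_5) = 7.3333
Step 6: a_6 = 8.8*(1 - 1/7) = 7.5429, m(A_6) = 7.5429
Limit: m(A_n) -> m([0,8.8]) = 8.8


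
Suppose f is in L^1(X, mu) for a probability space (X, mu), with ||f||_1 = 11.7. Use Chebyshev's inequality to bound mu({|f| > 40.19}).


Chebyshev/Markov inequality: mu(|f| > eps) <= (||f||_p / eps)^p
Step 1: ||f||_1 / eps = 11.7 / 40.19 = 0.291117
Step 2: Raise to power p = 1:
  (0.291117)^1 = 0.291117
Step 3: Therefore mu(|f| > 40.19) <= 0.291117


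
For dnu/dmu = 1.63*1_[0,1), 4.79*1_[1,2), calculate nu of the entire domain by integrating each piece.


Integrate each piece of the Radon-Nikodym derivative:
Step 1: integral_0^1 1.63 dx = 1.63*(1-0) = 1.63*1 = 1.63
Step 2: integral_1^2 4.79 dx = 4.79*(2-1) = 4.79*1 = 4.79
Total: 1.63 + 4.79 = 6.42


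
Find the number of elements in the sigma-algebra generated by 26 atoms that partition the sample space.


Each element of the sigma-algebra is a union of some subset of the 26 atoms.
The number of such subsets is 2^26 = 67108864.


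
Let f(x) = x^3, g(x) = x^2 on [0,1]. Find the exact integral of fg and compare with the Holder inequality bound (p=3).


Step 1: Exact integral of f*g = integral(x^5, 0, 1) = 1/6
     = 0.166667
Step 2: Holder bound with p=3, q=1.5:
  ||f||_p = (integral x^9 dx)^(1/3) = (1/10)^(1/3) = 0.464159
  ||g||_q = (integral x^3 dx)^(1/1.5) = (1/4)^(1/1.5) = 0.39685
Step 3: Holder bound = ||f||_p * ||g||_q = 0.464159 * 0.39685 = 0.184202
Verification: 0.166667 <= 0.184202 (Holder holds)


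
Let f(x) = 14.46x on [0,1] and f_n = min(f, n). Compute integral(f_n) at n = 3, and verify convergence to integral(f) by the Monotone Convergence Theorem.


f(x) = 14.46x on [0,1]; f_n(x) = min(14.46x, n). At n = 3:
Step 1: f(x) reaches 3 at x = 3/14.46 = 0.207469
Step 2: integral(f_3) = integral(14.46x, 0, 0.207469) + integral(3, 0.207469, 1)
       = 14.46*0.207469^2/2 + 3*(1 - 0.207469)
       = 0.311203 + 2.377593
       = 2.688797
Step 3: As n -> infinity, f_n increases to f, so by MCT integral(f_n) -> integral(f) = 14.46/2 = 7.23.
Convergence: integral(f_3) = 2.688797 -> 7.23 as n -> infinity


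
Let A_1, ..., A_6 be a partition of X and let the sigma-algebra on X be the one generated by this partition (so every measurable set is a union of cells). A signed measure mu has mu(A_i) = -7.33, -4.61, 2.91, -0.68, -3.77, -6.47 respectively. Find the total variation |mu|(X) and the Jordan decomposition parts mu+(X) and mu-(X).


Step 1: Every measurable set is a union of atoms (the cells / points), so a Hahn decomposition is
  obtained by grouping atoms by sign: P = union of atoms with mu > 0, N = union of the remaining atoms.
  Atoms in P (indices): 3;  atoms in N (indices): 1, 2, 4, 5, 6
  Positive values: 2.91
  Negative values: -7.33, -4.61, -0.68, -3.77, -6.47
Step 2: mu+(X) = mu(P) = sum of positive atom values = 2.91
Step 3: mu-(X) = -mu(N) = sum of |negative atom values| = 22.86
Step 4: |mu|(X) = mu+(X) + mu-(X) = 2.91 + 22.86 = 25.77


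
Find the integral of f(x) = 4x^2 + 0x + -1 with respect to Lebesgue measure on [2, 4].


The Lebesgue integral of a Riemann-integrable function agrees with the Riemann integral.
Antiderivative F(x) = (4/3)x^3 + (0/2)x^2 + -1x
F(4) = (4/3)*4^3 + (0/2)*4^2 + -1*4
     = (4/3)*64 + (0/2)*16 + -1*4
     = 85.333333 + 0.0 + -4
     = 81.333333
F(2) = 8.666667
Integral = F(4) - F(2) = 81.333333 - 8.666667 = 72.666667


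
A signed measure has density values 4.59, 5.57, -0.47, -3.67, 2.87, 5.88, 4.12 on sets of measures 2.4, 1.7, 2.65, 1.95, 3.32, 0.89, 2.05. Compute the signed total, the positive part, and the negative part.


Step 1: Compute signed measure on each set:
  Set 1: 4.59 * 2.4 = 11.016
  Set 2: 5.57 * 1.7 = 9.469
  Set 3: -0.47 * 2.65 = -1.2455
  Set 4: -3.67 * 1.95 = -7.1565
  Set 5: 2.87 * 3.32 = 9.5284
  Set 6: 5.88 * 0.89 = 5.2332
  Set 7: 4.12 * 2.05 = 8.446
Step 2: Total signed measure = (11.016) + (9.469) + (-1.2455) + (-7.1565) + (9.5284) + (5.2332) + (8.446)
     = 35.2906
Step 3: Positive part mu+(X) = sum of positive contributions = 43.6926
Step 4: Negative part mu-(X) = |sum of negative contributions| = 8.402


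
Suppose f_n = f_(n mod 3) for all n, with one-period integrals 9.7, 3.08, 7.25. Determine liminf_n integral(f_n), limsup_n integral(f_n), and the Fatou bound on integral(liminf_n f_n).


The sequence (integral(f_n)) is periodic with period 3, repeating the values 9.7, 3.08, 7.25 indefinitely.
Step 1: For a periodic sequence, every tail (a_m, a_(m+1), ...) contains all 3 period values infinitely often.
Step 2: Hence inf of every tail = min of the period values = min(9.7, 3.08, 7.25) = 3.08.
        liminf_n integral(f_n) = sup over m of (inf of tail from m) = 3.08.
Step 3: Similarly sup of every tail = max of the period values = 9.7.
        limsup_n integral(f_n) = 9.7.
Step 4: Fatou's lemma: integral(liminf_n f_n) <= liminf_n integral(f_n) = 3.08.
        So the integral of the pointwise liminf is at most 3.08.


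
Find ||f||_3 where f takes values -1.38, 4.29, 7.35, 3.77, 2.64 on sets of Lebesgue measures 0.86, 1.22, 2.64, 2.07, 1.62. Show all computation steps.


Step 1: Compute |f_i|^3 for each value:
  |-1.38|^3 = 2.628072
  |4.29|^3 = 78.953589
  |7.35|^3 = 397.065375
  |3.77|^3 = 53.582633
  |2.64|^3 = 18.399744
Step 2: Multiply by measures and sum:
  2.628072 * 0.86 = 2.260142
  78.953589 * 1.22 = 96.323379
  397.065375 * 2.64 = 1048.25259
  53.582633 * 2.07 = 110.91605
  18.399744 * 1.62 = 29.807585
Sum = 2.260142 + 96.323379 + 1048.25259 + 110.91605 + 29.807585 = 1287.559746
Step 3: Take the p-th root:
||f||_3 = (1287.559746)^(1/3) = 10.879004


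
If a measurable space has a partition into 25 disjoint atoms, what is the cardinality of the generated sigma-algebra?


Each element of the sigma-algebra is a union of some subset of the 25 atoms.
The number of such subsets is 2^25 = 33554432.


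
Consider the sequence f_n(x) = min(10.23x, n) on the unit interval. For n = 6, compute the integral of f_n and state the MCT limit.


f(x) = 10.23x on [0,1]; f_n(x) = min(10.23x, n). At n = 6:
Step 1: f(x) reaches 6 at x = 6/10.23 = 0.58651
Step 2: integral(f_6) = integral(10.23x, 0, 0.58651) + integral(6, 0.58651, 1)
       = 10.23*0.58651^2/2 + 6*(1 - 0.58651)
       = 1.759531 + 2.480938
       = 4.240469
Step 3: As n -> infinity, f_n increases to f, so by MCT integral(f_n) -> integral(f) = 10.23/2 = 5.115.
Convergence: integral(f_6) = 4.240469 -> 5.115 as n -> infinity


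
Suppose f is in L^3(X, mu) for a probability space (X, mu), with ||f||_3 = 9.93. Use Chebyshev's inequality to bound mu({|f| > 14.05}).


Chebyshev/Markov inequality: mu(|f| > eps) <= (||f||_p / eps)^p
Step 1: ||f||_3 / eps = 9.93 / 14.05 = 0.706762
Step 2: Raise to power p = 3:
  (0.706762)^3 = 0.353036
Step 3: Therefore mu(|f| > 14.05) <= 0.353036


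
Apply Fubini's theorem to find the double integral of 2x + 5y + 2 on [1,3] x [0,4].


By Fubini, integrate in x first, then y.
Step 1: Fix y, integrate over x in [1,3]:
  integral(2x + 5y + 2, x=1..3)
  = 2*(3^2 - 1^2)/2 + (5y + 2)*(3 - 1)
  = 8 + (5y + 2)*2
  = 8 + 10y + 4
  = 12 + 10y
Step 2: Integrate over y in [0,4]:
  integral(12 + 10y, y=0..4)
  = 12*4 + 10*(4^2 - 0^2)/2
  = 48 + 80
  = 128


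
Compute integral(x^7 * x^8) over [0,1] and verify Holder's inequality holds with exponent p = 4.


Step 1: Exact integral of f*g = integral(x^15, 0, 1) = 1/16
     = 0.0625
Step 2: Holder bound with p=4, q=1.333333:
  ||f||_p = (integral x^28 dx)^(1/4) = (1/29)^(1/4) = 0.430924
  ||g||_q = (integral x^10.666667 dx)^(1/1.333333) = (1/11.666667)^(1/1.333333) = 0.158413
Step 3: Holder bound = ||f||_p * ||g||_q = 0.430924 * 0.158413 = 0.068264
Verification: 0.0625 <= 0.068264 (Holder holds)


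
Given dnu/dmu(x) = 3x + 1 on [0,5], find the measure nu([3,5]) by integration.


nu(A) = integral_A (dnu/dmu) dmu = integral_3^5 (3x + 1) dx
Step 1: Antiderivative F(x) = (3/2)x^2 + 1x
Step 2: F(5) = (3/2)*5^2 + 1*5 = 37.5 + 5 = 42.5
Step 3: F(3) = (3/2)*3^2 + 1*3 = 13.5 + 3 = 16.5
Step 4: nu([3,5]) = F(5) - F(3) = 42.5 - 16.5 = 26


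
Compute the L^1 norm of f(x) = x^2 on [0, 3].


Step 1: ||f||_1 = (integral_0^3 |x^2|^1 dx)^(1/1)
     = (integral_0^3 x^2 dx)^(1/1)
Step 2: integral_0^3 x^2 dx = [x^3/(3)] from 0 to 3 = 3^3/3
     = 27/3 = 9
Step 3: ||f||_1 = (9)^(1/1) = 9


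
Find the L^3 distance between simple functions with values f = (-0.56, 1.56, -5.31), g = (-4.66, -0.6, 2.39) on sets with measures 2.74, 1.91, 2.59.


Step 1: Compute differences f_i - g_i:
  -0.56 - -4.66 = 4.1
  1.56 - -0.6 = 2.16
  -5.31 - 2.39 = -7.7
Step 2: Compute |diff|^3 * measure for each set:
  |4.1|^3 * 2.74 = 68.921 * 2.74 = 188.84354
  |2.16|^3 * 1.91 = 10.077696 * 1.91 = 19.248399
  |-7.7|^3 * 2.59 = 456.533 * 2.59 = 1182.42047
Step 3: Sum = 1390.512409
Step 4: ||f-g||_3 = (1390.512409)^(1/3) = 11.161561


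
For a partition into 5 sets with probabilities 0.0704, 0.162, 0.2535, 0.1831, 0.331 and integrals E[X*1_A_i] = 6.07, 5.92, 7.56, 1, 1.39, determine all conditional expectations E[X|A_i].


For each cell A_i: E[X|A_i] = E[X*1_A_i] / P(A_i)
Step 1: E[X|A_1] = 6.07 / 0.0704 = 86.221591
Step 2: E[X|A_2] = 5.92 / 0.162 = 36.54321
Step 3: E[X|A_3] = 7.56 / 0.2535 = 29.822485
Step 4: E[X|A_4] = 1 / 0.1831 = 5.461496
Step 5: E[X|A_5] = 1.39 / 0.331 = 4.199396
Verification: E[X] = sum E[X*1_A_i] = 6.07 + 5.92 + 7.56 + 1 + 1.39 = 21.94


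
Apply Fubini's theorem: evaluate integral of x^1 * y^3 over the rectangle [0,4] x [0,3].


By Fubini's theorem, the double integral factors as a product of single integrals:
Step 1: integral_0^4 x^1 dx = [x^2/2] from 0 to 4
     = 4^2/2 = 8
Step 2: integral_0^3 y^3 dy = [y^4/4] from 0 to 3
     = 3^4/4 = 20.25
Step 3: Double integral = 8 * 20.25 = 162


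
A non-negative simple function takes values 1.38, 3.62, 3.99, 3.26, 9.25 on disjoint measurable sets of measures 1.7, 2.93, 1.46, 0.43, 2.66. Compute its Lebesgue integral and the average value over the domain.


Step 1: Integral = sum(value_i * measure_i)
= 1.38*1.7 + 3.62*2.93 + 3.99*1.46 + 3.26*0.43 + 9.25*2.66
= 2.346 + 10.6066 + 5.8254 + 1.4018 + 24.605
= 44.7848
Step 2: Total measure of domain = 1.7 + 2.93 + 1.46 + 0.43 + 2.66 = 9.18
Step 3: Average value = 44.7848 / 9.18 = 4.878519


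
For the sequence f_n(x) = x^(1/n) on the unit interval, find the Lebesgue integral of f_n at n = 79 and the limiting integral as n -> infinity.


At n = 79: f_79(x) = x^(1/79).
Step 1: integral(x^(1/79), 0, 1) = [x^(1/79+1) / (1/79+1)] from 0 to 1
     = 1 / (1/79 + 1) = 1 / ((79+1)/79) = 79/(79+1)
     = 79/80 = 0.9875
Step 2: As n -> infinity, f_n(x) = x^(1/n) -> 1 for x in (0,1], and f_n is increasing in n.
By MCT, lim_n integral(f_n) = integral(lim_n f_n) = integral(1, 0, 1) = 1.
Step 3: Verify convergence: 79/80 = 0.9875 -> 1


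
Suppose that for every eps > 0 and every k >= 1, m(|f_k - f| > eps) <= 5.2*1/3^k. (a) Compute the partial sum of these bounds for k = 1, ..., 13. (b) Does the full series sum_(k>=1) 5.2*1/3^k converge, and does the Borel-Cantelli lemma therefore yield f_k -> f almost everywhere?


Step 1: List the terms 5.2*1/3^k for k = 1 to 13:
  k=1: 1.733333
  k=2: 0.577778
  k=3: 0.192593
  k=4: 0.064198
  k=5: 0.021399
  k=6: 0.007133
  k=7: 0.002378
  k=8: 7.925621e-04
  k=9: 2.641874e-04
  k=10: 8.806246e-05
  k=11: 2.935415e-05
  k=12: 9.784717e-06
  k=13: 3.261572e-06
Step 2: Partial sum = 1.733333 + 0.577778 + 0.192593 + 0.064198 + 0.021399 + 0.007133 + 0.002378 + 7.925621e-04 + 2.641874e-04 + 8.806246e-05 + 2.935415e-05 + 9.784717e-06 + 3.261572e-06
     = 2.599998
Step 3: The full series sum_(k>=1) 5.2*1/3^k converges (geometric series with ratio 1/3 < 1; a constant multiple of a convergent series converges).
Step 4: Fix eps > 0. Since sum_k m(|f_k - f| > eps) < infinity, the Borel-Cantelli lemma gives
        m(limsup_k {|f_k - f| > eps}) = 0, i.e. for a.e. x, |f_k(x) - f(x)| <= eps for all large k.
        Applying this with eps = 1/j for j = 1, 2, ... and intersecting the countably many full-measure sets,
        for a.e. x we get limsup_k |f_k(x) - f(x)| <= 1/j for every j, hence f_k -> f almost everywhere.
Conclusion: series converges; Borel-Cantelli yields f_k -> f a.e.


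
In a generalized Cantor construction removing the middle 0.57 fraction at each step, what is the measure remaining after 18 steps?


Step 1: At each step, fraction remaining = 1 - 0.57 = 0.43
Step 2: After 18 steps, measure = (0.43)^18
Result = 2.525993e-07


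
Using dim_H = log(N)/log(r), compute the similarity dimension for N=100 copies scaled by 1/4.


For a self-similar set with N copies scaled by 1/r:
dim_H = log(N)/log(r) = log(100)/log(4)
= 4.60517/1.386294
= 3.321928


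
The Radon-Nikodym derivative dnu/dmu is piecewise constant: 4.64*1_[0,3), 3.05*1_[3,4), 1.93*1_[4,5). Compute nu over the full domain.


Integrate each piece of the Radon-Nikodym derivative:
Step 1: integral_0^3 4.64 dx = 4.64*(3-0) = 4.64*3 = 13.92
Step 2: integral_3^4 3.05 dx = 3.05*(4-3) = 3.05*1 = 3.05
Step 3: integral_4^5 1.93 dx = 1.93*(5-4) = 1.93*1 = 1.93
Total: 13.92 + 3.05 + 1.93 = 18.9


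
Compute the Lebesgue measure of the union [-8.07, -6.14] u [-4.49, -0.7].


For pairwise disjoint intervals, m(union) = sum of lengths.
= (-6.14 - -8.07) + (-0.7 - -4.49)
= 1.93 + 3.79
= 5.72


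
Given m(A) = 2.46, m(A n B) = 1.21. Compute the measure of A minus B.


m(A \ B) = m(A) - m(A n B)
= 2.46 - 1.21
= 1.25


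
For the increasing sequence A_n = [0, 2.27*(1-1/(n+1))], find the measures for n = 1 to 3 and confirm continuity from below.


By continuity of measure from below: if A_n increases to A, then m(A_n) -> m(A).
Here A = [0, 2.27], so m(A) = 2.27
Step 1: a_1 = 2.27*(1 - 1/2) = 1.135, m(A_1) = 1.135
Step 2: a_2 = 2.27*(1 - 1/3) = 1.5133, m(A_2) = 1.5133
Step 3: a_3 = 2.27*(1 - 1/4) = 1.7025, m(A_3) = 1.7025
Limit: m(A_n) -> m([0,2.27]) = 2.27


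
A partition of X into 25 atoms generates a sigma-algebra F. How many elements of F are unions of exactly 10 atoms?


Each element of F is a union of some subset of the 25 atoms.
Elements that are unions of exactly 10 atoms correspond to 10-element subsets of the 25 atoms.
Count = C(25, 10) = 25! / (10! * 15!) = 3268760.


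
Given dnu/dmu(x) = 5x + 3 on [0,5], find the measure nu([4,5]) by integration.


nu(A) = integral_A (dnu/dmu) dmu = integral_4^5 (5x + 3) dx
Step 1: Antiderivative F(x) = (5/2)x^2 + 3x
Step 2: F(5) = (5/2)*5^2 + 3*5 = 62.5 + 15 = 77.5
Step 3: F(4) = (5/2)*4^2 + 3*4 = 40 + 12 = 52
Step 4: nu([4,5]) = F(5) - F(4) = 77.5 - 52 = 25.5


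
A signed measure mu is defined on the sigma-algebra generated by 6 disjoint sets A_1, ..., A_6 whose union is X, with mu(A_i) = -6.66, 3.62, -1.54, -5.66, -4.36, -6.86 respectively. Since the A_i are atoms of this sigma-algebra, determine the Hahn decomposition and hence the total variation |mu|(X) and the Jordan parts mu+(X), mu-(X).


Step 1: Every measurable set is a union of atoms (the cells / points), so a Hahn decomposition is
  obtained by grouping atoms by sign: P = union of atoms with mu > 0, N = union of the remaining atoms.
  Atoms in P (indices): 2;  atoms in N (indices): 1, 3, 4, 5, 6
  Positive values: 3.62
  Negative values: -6.66, -1.54, -5.66, -4.36, -6.86
Step 2: mu+(X) = mu(P) = sum of positive atom values = 3.62
Step 3: mu-(X) = -mu(N) = sum of |negative atom values| = 25.08
Step 4: |mu|(X) = mu+(X) + mu-(X) = 3.62 + 25.08 = 28.7


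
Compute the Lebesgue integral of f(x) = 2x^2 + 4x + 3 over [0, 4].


The Lebesgue integral of a Riemann-integrable function agrees with the Riemann integral.
Antiderivative F(x) = (2/3)x^3 + (4/2)x^2 + 3x
F(4) = (2/3)*4^3 + (4/2)*4^2 + 3*4
     = (2/3)*64 + (4/2)*16 + 3*4
     = 42.666667 + 32 + 12
     = 86.666667
F(0) = 0.0
Integral = F(4) - F(0) = 86.666667 - 0.0 = 86.666667


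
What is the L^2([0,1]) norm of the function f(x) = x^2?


Step 1: ||f||_2 = (integral_0^1 |x^2|^2 dx)^(1/2)
     = (integral_0^1 x^4 dx)^(1/2)
Step 2: integral_0^1 x^4 dx = [x^5/(5)] from 0 to 1 = 1^5/5
     = 1/5 = 0.2
Step 3: ||f||_2 = (0.2)^(1/2) = 0.447214


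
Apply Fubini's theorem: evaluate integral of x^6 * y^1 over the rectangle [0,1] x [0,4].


By Fubini's theorem, the double integral factors as a product of single integrals:
Step 1: integral_0^1 x^6 dx = [x^7/7] from 0 to 1
     = 1^7/7 = 0.142857
Step 2: integral_0^4 y^1 dy = [y^2/2] from 0 to 4
     = 4^2/2 = 8
Step 3: Double integral = 0.142857 * 8 = 1.142857


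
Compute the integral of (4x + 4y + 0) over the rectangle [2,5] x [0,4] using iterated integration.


By Fubini, integrate in x first, then y.
Step 1: Fix y, integrate over x in [2,5]:
  integral(4x + 4y + 0, x=2..5)
  = 4*(5^2 - 2^2)/2 + (4y + 0)*(5 - 2)
  = 42 + (4y + 0)*3
  = 42 + 12y + 0
  = 42 + 12y
Step 2: Integrate over y in [0,4]:
  integral(42 + 12y, y=0..4)
  = 42*4 + 12*(4^2 - 0^2)/2
  = 168 + 96
  = 264


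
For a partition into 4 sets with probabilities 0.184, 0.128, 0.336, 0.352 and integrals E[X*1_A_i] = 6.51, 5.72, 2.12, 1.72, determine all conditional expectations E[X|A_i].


For each cell A_i: E[X|A_i] = E[X*1_A_i] / P(A_i)
Step 1: E[X|A_1] = 6.51 / 0.184 = 35.380435
Step 2: E[X|A_2] = 5.72 / 0.128 = 44.6875
Step 3: E[X|A_3] = 2.12 / 0.336 = 6.309524
Step 4: E[X|A_4] = 1.72 / 0.352 = 4.886364
Verification: E[X] = sum E[X*1_A_i] = 6.51 + 5.72 + 2.12 + 1.72 = 16.07


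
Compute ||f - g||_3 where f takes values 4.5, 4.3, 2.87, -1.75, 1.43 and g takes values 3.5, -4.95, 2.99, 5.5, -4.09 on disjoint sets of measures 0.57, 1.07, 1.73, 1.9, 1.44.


Step 1: Compute differences f_i - g_i:
  4.5 - 3.5 = 1
  4.3 - -4.95 = 9.25
  2.87 - 2.99 = -0.12
  -1.75 - 5.5 = -7.25
  1.43 - -4.09 = 5.52
Step 2: Compute |diff|^3 * measure for each set:
  |1|^3 * 0.57 = 1 * 0.57 = 0.57
  |9.25|^3 * 1.07 = 791.453125 * 1.07 = 846.854844
  |-0.12|^3 * 1.73 = 0.001728 * 1.73 = 0.002989
  |-7.25|^3 * 1.9 = 381.078125 * 1.9 = 724.048437
  |5.52|^3 * 1.44 = 168.196608 * 1.44 = 242.203116
Step 3: Sum = 1813.679386
Step 4: ||f-g||_3 = (1813.679386)^(1/3) = 12.195141


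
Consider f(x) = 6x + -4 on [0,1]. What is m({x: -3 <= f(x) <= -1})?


f^(-1)([-3, -1]) = {x : -3 <= 6x + -4 <= -1}
Solving: (-3 - -4)/6 <= x <= (-1 - -4)/6
= [0.166667, 0.5]
Intersecting with [0,1]: [0.166667, 0.5]
Measure = 0.5 - 0.166667 = 0.333333


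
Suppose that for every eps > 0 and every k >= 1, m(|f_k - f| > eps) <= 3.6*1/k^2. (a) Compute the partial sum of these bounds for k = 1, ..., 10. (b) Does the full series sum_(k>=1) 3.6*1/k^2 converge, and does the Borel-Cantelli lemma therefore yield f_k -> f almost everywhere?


Step 1: List the terms 3.6*1/k^2 for k = 1 to 10:
  k=1: 3.6
  k=2: 0.9
  k=3: 0.4
  k=4: 0.225
  k=5: 0.144
  k=6: 0.1
  k=7: 0.073469
  k=8: 0.05625
  k=9: 0.044444
  k=10: 0.036
Step 2: Partial sum = 3.6 + 0.9 + 0.4 + 0.225 + 0.144 + 0.1 + 0.073469 + 0.05625 + 0.044444 + 0.036
     = 5.579164
Step 3: The full series sum_(k>=1) 3.6*1/k^2 converges (p-series with p = 2 > 1; a constant multiple of a convergent series converges).
Step 4: Fix eps > 0. Since sum_k m(|f_k - f| > eps) < infinity, the Borel-Cantelli lemma gives
        m(limsup_k {|f_k - f| > eps}) = 0, i.e. for a.e. x, |f_k(x) - f(x)| <= eps for all large k.
        Applying this with eps = 1/j for j = 1, 2, ... and intersecting the countably many full-measure sets,
        for a.e. x we get limsup_k |f_k(x) - f(x)| <= 1/j for every j, hence f_k -> f almost everywhere.
Conclusion: series converges; Borel-Cantelli yields f_k -> f a.e.


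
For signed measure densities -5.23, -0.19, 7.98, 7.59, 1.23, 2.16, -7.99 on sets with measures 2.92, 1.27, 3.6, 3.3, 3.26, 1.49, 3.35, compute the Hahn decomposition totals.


Step 1: Compute signed measure on each set:
  Set 1: -5.23 * 2.92 = -15.2716
  Set 2: -0.19 * 1.27 = -0.2413
  Set 3: 7.98 * 3.6 = 28.728
  Set 4: 7.59 * 3.3 = 25.047
  Set 5: 1.23 * 3.26 = 4.0098
  Set 6: 2.16 * 1.49 = 3.2184
  Set 7: -7.99 * 3.35 = -26.7665
Step 2: Total signed measure = (-15.2716) + (-0.2413) + (28.728) + (25.047) + (4.0098) + (3.2184) + (-26.7665)
     = 18.7238
Step 3: Positive part mu+(X) = sum of positive contributions = 61.0032
Step 4: Negative part mu-(X) = |sum of negative contributions| = 42.2794


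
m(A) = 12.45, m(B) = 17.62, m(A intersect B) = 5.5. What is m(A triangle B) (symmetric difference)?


m(A Delta B) = m(A) + m(B) - 2*m(A n B)
= 12.45 + 17.62 - 2*5.5
= 12.45 + 17.62 - 11
= 19.07


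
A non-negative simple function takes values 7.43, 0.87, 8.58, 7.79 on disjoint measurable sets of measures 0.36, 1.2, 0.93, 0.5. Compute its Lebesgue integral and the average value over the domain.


Step 1: Integral = sum(value_i * measure_i)
= 7.43*0.36 + 0.87*1.2 + 8.58*0.93 + 7.79*0.5
= 2.6748 + 1.044 + 7.9794 + 3.895
= 15.5932
Step 2: Total measure of domain = 0.36 + 1.2 + 0.93 + 0.5 = 2.99
Step 3: Average value = 15.5932 / 2.99 = 5.215117


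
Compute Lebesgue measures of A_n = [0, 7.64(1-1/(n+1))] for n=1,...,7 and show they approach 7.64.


By continuity of measure from below: if A_n increases to A, then m(A_n) -> m(A).
Here A = [0, 7.64], so m(A) = 7.64
Step 1: a_1 = 7.64*(1 - 1/2) = 3.82, m(A_1) = 3.82
Step 2: a_2 = 7.64*(1 - 1/3) = 5.0933, m(A_2) = 5.0933
Step 3: a_3 = 7.64*(1 - 1/4) = 5.73, m(A_3) = 5.73
Step 4: a_4 = 7.64*(1 - 1/5) = 6.112, m(A_4) = 6.112
Step 5: a_5 = 7.64*(1 - 1/6) = 6.3667, m(A_5) = 6.3667
Step 6: a_6 = 7.64*(1 - 1/7) = 6.5486, m(A_6) = 6.5486
Step 7: a_7 = 7.64*(1 - 1/8) = 6.685, m(A_7) = 6.685
Limit: m(A_n) -> m([0,7.64]) = 7.64


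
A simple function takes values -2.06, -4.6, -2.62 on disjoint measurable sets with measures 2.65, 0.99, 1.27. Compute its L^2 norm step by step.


Step 1: Compute |f_i|^2 for each value:
  |-2.06|^2 = 4.2436
  |-4.6|^2 = 21.16
  |-2.62|^2 = 6.8644
Step 2: Multiply by measures and sum:
  4.2436 * 2.65 = 11.24554
  21.16 * 0.99 = 20.9484
  6.8644 * 1.27 = 8.717788
Sum = 11.24554 + 20.9484 + 8.717788 = 40.911728
Step 3: Take the p-th root:
||f||_2 = (40.911728)^(1/2) = 6.396228


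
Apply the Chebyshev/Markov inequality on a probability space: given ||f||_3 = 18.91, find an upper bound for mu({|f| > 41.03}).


Chebyshev/Markov inequality: mu(|f| > eps) <= (||f||_p / eps)^p
Step 1: ||f||_3 / eps = 18.91 / 41.03 = 0.460882
Step 2: Raise to power p = 3:
  (0.460882)^3 = 0.097897
Step 3: Therefore mu(|f| > 41.03) <= 0.097897


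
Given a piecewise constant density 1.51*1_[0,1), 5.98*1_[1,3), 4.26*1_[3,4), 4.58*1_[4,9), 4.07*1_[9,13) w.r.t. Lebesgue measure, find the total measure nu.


Integrate each piece of the Radon-Nikodym derivative:
Step 1: integral_0^1 1.51 dx = 1.51*(1-0) = 1.51*1 = 1.51
Step 2: integral_1^3 5.98 dx = 5.98*(3-1) = 5.98*2 = 11.96
Step 3: integral_3^4 4.26 dx = 4.26*(4-3) = 4.26*1 = 4.26
Step 4: integral_4^9 4.58 dx = 4.58*(9-4) = 4.58*5 = 22.9
Step 5: integral_9^13 4.07 dx = 4.07*(13-9) = 4.07*4 = 16.28
Total: 1.51 + 11.96 + 4.26 + 22.9 + 16.28 = 56.91


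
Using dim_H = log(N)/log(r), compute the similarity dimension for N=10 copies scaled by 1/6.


For a self-similar set with N copies scaled by 1/r:
dim_H = log(N)/log(r) = log(10)/log(6)
= 2.302585/1.791759
= 1.285097


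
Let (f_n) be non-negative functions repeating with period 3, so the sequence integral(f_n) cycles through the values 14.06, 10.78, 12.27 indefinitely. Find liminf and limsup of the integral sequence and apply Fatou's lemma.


The sequence (integral(f_n)) is periodic with period 3, repeating the values 14.06, 10.78, 12.27 indefinitely.
Step 1: For a periodic sequence, every tail (a_m, a_(m+1), ...) contains all 3 period values infinitely often.
Step 2: Hence inf of every tail = min of the period values = min(14.06, 10.78, 12.27) = 10.78.
        liminf_n integral(f_n) = sup over m of (inf of tail from m) = 10.78.
Step 3: Similarly sup of every tail = max of the period values = 14.06.
        limsup_n integral(f_n) = 14.06.
Step 4: Fatou's lemma: integral(liminf_n f_n) <= liminf_n integral(f_n) = 10.78.
        So the integral of the pointwise liminf is at most 10.78.


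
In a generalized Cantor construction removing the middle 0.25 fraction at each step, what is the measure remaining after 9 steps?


Step 1: At each step, fraction remaining = 1 - 0.25 = 0.75
Step 2: After 9 steps, measure = (0.75)^9
Result = 0.075085


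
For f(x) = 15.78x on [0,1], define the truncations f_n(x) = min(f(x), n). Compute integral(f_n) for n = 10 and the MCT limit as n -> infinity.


f(x) = 15.78x on [0,1]; f_n(x) = min(15.78x, n). At n = 10:
Step 1: f(x) reaches 10 at x = 10/15.78 = 0.633714
Step 2: integral(f_10) = integral(15.78x, 0, 0.633714) + integral(10, 0.633714, 1)
       = 15.78*0.633714^2/2 + 10*(1 - 0.633714)
       = 3.168568 + 3.662864
       = 6.831432
Step 3: As n -> infinity, f_n increases to f, so by MCT integral(f_n) -> integral(f) = 15.78/2 = 7.89.
Convergence: integral(f_10) = 6.831432 -> 7.89 as n -> infinity


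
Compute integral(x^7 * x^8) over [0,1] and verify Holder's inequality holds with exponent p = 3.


Step 1: Exact integral of f*g = integral(x^15, 0, 1) = 1/16
     = 0.0625
Step 2: Holder bound with p=3, q=1.5:
  ||f||_p = (integral x^21 dx)^(1/3) = (1/22)^(1/3) = 0.356883
  ||g||_q = (integral x^12 dx)^(1/1.5) = (1/13)^(1/1.5) = 0.180872
Step 3: Holder bound = ||f||_p * ||g||_q = 0.356883 * 0.180872 = 0.06455
Verification: 0.0625 <= 0.06455 (Holder holds)


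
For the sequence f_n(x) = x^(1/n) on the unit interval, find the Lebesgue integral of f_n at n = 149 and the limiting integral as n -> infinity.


At n = 149: f_149(x) = x^(1/149).
Step 1: integral(x^(1/149), 0, 1) = [x^(1/149+1) / (1/149+1)] from 0 to 1
     = 1 / (1/149 + 1) = 1 / ((149+1)/149) = 149/(149+1)
     = 149/150 = 0.993333
Step 2: As n -> infinity, f_n(x) = x^(1/n) -> 1 for x in (0,1], and f_n is increasing in n.
By MCT, lim_n integral(f_n) = integral(lim_n f_n) = integral(1, 0, 1) = 1.
Step 3: Verify convergence: 149/150 = 0.993333 -> 1


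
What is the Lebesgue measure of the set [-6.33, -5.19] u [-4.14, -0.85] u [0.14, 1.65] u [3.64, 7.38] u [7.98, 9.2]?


For pairwise disjoint intervals, m(union) = sum of lengths.
= (-5.19 - -6.33) + (-0.85 - -4.14) + (1.65 - 0.14) + (7.38 - 3.64) + (9.2 - 7.98)
= 1.14 + 3.29 + 1.51 + 3.74 + 1.22
= 10.9


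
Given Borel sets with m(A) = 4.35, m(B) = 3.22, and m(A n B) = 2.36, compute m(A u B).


By inclusion-exclusion: m(A u B) = m(A) + m(B) - m(A n B)
= 4.35 + 3.22 - 2.36
= 5.21


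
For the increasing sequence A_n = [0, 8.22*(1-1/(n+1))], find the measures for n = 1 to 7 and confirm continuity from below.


By continuity of measure from below: if A_n increases to A, then m(A_n) -> m(A).
Here A = [0, 8.22], so m(A) = 8.22
Step 1: a_1 = 8.22*(1 - 1/2) = 4.11, m(A_1) = 4.11
Step 2: a_2 = 8.22*(1 - 1/3) = 5.48, m(A_2) = 5.48
Step 3: a_3 = 8.22*(1 - 1/4) = 6.165, m(A_3) = 6.165
Step 4: a_4 = 8.22*(1 - 1/5) = 6.576, m(A_4) = 6.576
Step 5: a_5 = 8.22*(1 - 1/6) = 6.85, m(A_5) = 6.85
Step 6: a_6 = 8.22*(1 - 1/7) = 7.0457, m(A_6) = 7.0457
Step 7: a_7 = 8.22*(1 - 1/8) = 7.1925, m(A_7) = 7.1925
Limit: m(A_n) -> m([0,8.22]) = 8.22


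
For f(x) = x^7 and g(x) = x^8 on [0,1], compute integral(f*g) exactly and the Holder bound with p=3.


Step 1: Exact integral of f*g = integral(x^15, 0, 1) = 1/16
     = 0.0625
Step 2: Holder bound with p=3, q=1.5:
  ||f||_p = (integral x^21 dx)^(1/3) = (1/22)^(1/3) = 0.356883
  ||g||_q = (integral x^12 dx)^(1/1.5) = (1/13)^(1/1.5) = 0.180872
Step 3: Holder bound = ||f||_p * ||g||_q = 0.356883 * 0.180872 = 0.06455
Verification: 0.0625 <= 0.06455 (Holder holds)


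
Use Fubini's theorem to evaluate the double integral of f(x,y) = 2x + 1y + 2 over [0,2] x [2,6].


By Fubini, integrate in x first, then y.
Step 1: Fix y, integrate over x in [0,2]:
  integral(2x + 1y + 2, x=0..2)
  = 2*(2^2 - 0^2)/2 + (1y + 2)*(2 - 0)
  = 4 + (1y + 2)*2
  = 4 + 2y + 4
  = 8 + 2y
Step 2: Integrate over y in [2,6]:
  integral(8 + 2y, y=2..6)
  = 8*4 + 2*(6^2 - 2^2)/2
  = 32 + 32
  = 64


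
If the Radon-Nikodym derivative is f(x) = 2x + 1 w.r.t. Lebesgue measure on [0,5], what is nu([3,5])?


nu(A) = integral_A (dnu/dmu) dmu = integral_3^5 (2x + 1) dx
Step 1: Antiderivative F(x) = (2/2)x^2 + 1x
Step 2: F(5) = (2/2)*5^2 + 1*5 = 25 + 5 = 30
Step 3: F(3) = (2/2)*3^2 + 1*3 = 9 + 3 = 12
Step 4: nu([3,5]) = F(5) - F(3) = 30 - 12 = 18


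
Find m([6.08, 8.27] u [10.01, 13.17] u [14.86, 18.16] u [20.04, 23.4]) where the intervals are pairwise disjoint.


For pairwise disjoint intervals, m(union) = sum of lengths.
= (8.27 - 6.08) + (13.17 - 10.01) + (18.16 - 14.86) + (23.4 - 20.04)
= 2.19 + 3.16 + 3.3 + 3.36
= 12.01


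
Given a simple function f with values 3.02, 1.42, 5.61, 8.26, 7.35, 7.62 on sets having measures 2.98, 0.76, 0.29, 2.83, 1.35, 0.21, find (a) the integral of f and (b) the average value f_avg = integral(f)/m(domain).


Step 1: Integral = sum(value_i * measure_i)
= 3.02*2.98 + 1.42*0.76 + 5.61*0.29 + 8.26*2.83 + 7.35*1.35 + 7.62*0.21
= 8.9996 + 1.0792 + 1.6269 + 23.3758 + 9.9225 + 1.6002
= 46.6042
Step 2: Total measure of domain = 2.98 + 0.76 + 0.29 + 2.83 + 1.35 + 0.21 = 8.42
Step 3: Average value = 46.6042 / 8.42 = 5.534941


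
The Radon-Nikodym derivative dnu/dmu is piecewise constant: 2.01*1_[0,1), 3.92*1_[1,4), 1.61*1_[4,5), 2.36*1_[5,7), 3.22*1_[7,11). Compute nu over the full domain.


Integrate each piece of the Radon-Nikodym derivative:
Step 1: integral_0^1 2.01 dx = 2.01*(1-0) = 2.01*1 = 2.01
Step 2: integral_1^4 3.92 dx = 3.92*(4-1) = 3.92*3 = 11.76
Step 3: integral_4^5 1.61 dx = 1.61*(5-4) = 1.61*1 = 1.61
Step 4: integral_5^7 2.36 dx = 2.36*(7-5) = 2.36*2 = 4.72
Step 5: integral_7^11 3.22 dx = 3.22*(11-7) = 3.22*4 = 12.88
Total: 2.01 + 11.76 + 1.61 + 4.72 + 12.88 = 32.98


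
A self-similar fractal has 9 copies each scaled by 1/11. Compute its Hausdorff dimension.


For a self-similar set with N copies scaled by 1/r:
dim_H = log(N)/log(r) = log(9)/log(11)
= 2.197225/2.397895
= 0.916314


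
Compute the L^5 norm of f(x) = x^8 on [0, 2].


Step 1: ||f||_5 = (integral_0^2 |x^8|^5 dx)^(1/5)
     = (integral_0^2 x^40 dx)^(1/5)
Step 2: integral_0^2 x^40 dx = [x^41/(41)] from 0 to 2 = 2^41/41
     = 2199023255552/41 = 5.363471e+10
Step 3: ||f||_5 = (5.363471e+10)^(1/5) = 139.923027


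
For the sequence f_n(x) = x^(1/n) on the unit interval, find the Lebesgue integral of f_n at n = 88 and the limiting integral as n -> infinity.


At n = 88: f_88(x) = x^(1/88).
Step 1: integral(x^(1/88), 0, 1) = [x^(1/88+1) / (1/88+1)] from 0 to 1
     = 1 / (1/88 + 1) = 1 / ((88+1)/88) = 88/(88+1)
     = 88/89 = 0.988764
Step 2: As n -> infinity, f_n(x) = x^(1/n) -> 1 for x in (0,1], and f_n is increasing in n.
By MCT, lim_n integral(f_n) = integral(lim_n f_n) = integral(1, 0, 1) = 1.
Step 3: Verify convergence: 88/89 = 0.988764 -> 1


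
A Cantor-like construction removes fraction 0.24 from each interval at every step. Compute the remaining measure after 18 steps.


Step 1: At each step, fraction remaining = 1 - 0.24 = 0.76
Step 2: After 18 steps, measure = (0.76)^18
Result = 0.007156


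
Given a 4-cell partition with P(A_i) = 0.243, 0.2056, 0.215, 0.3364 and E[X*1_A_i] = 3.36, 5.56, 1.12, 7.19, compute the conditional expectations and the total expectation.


For each cell A_i: E[X|A_i] = E[X*1_A_i] / P(A_i)
Step 1: E[X|A_1] = 3.36 / 0.243 = 13.82716
Step 2: E[X|A_2] = 5.56 / 0.2056 = 27.042802
Step 3: E[X|A_3] = 1.12 / 0.215 = 5.209302
Step 4: E[X|A_4] = 7.19 / 0.3364 = 21.373365
Verification: E[X] = sum E[X*1_A_i] = 3.36 + 5.56 + 1.12 + 7.19 = 17.23


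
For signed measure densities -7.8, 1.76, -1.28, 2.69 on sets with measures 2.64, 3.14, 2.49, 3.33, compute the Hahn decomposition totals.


Step 1: Compute signed measure on each set:
  Set 1: -7.8 * 2.64 = -20.592
  Set 2: 1.76 * 3.14 = 5.5264
  Set 3: -1.28 * 2.49 = -3.1872
  Set 4: 2.69 * 3.33 = 8.9577
Step 2: Total signed measure = (-20.592) + (5.5264) + (-3.1872) + (8.9577)
     = -9.2951
Step 3: Positive part mu+(X) = sum of positive contributions = 14.4841
Step 4: Negative part mu-(X) = |sum of negative contributions| = 23.7792


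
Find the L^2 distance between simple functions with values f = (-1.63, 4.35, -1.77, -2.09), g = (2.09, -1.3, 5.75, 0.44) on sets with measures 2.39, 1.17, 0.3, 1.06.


Step 1: Compute differences f_i - g_i:
  -1.63 - 2.09 = -3.72
  4.35 - -1.3 = 5.65
  -1.77 - 5.75 = -7.52
  -2.09 - 0.44 = -2.53
Step 2: Compute |diff|^2 * measure for each set:
  |-3.72|^2 * 2.39 = 13.8384 * 2.39 = 33.073776
  |5.65|^2 * 1.17 = 31.9225 * 1.17 = 37.349325
  |-7.52|^2 * 0.3 = 56.5504 * 0.3 = 16.96512
  |-2.53|^2 * 1.06 = 6.4009 * 1.06 = 6.784954
Step 3: Sum = 94.173175
Step 4: ||f-g||_2 = (94.173175)^(1/2) = 9.704286


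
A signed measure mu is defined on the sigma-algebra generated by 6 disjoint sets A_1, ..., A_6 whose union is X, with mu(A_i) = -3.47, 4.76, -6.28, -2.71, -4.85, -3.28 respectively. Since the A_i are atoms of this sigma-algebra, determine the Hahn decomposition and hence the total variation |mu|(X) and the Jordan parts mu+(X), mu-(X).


Step 1: Every measurable set is a union of atoms (the cells / points), so a Hahn decomposition is
  obtained by grouping atoms by sign: P = union of atoms with mu > 0, N = union of the remaining atoms.
  Atoms in P (indices): 2;  atoms in N (indices): 1, 3, 4, 5, 6
  Positive values: 4.76
  Negative values: -3.47, -6.28, -2.71, -4.85, -3.28
Step 2: mu+(X) = mu(P) = sum of positive atom values = 4.76
Step 3: mu-(X) = -mu(N) = sum of |negative atom values| = 20.59
Step 4: |mu|(X) = mu+(X) + mu-(X) = 4.76 + 20.59 = 25.35


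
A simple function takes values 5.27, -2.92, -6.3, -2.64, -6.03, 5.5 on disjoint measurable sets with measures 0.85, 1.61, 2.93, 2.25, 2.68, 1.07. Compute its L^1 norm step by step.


Step 1: Compute |f_i|^1 for each value:
  |5.27|^1 = 5.27
  |-2.92|^1 = 2.92
  |-6.3|^1 = 6.3
  |-2.64|^1 = 2.64
  |-6.03|^1 = 6.03
  |5.5|^1 = 5.5
Step 2: Multiply by measures and sum:
  5.27 * 0.85 = 4.4795
  2.92 * 1.61 = 4.7012
  6.3 * 2.93 = 18.459
  2.64 * 2.25 = 5.94
  6.03 * 2.68 = 16.1604
  5.5 * 1.07 = 5.885
Sum = 4.4795 + 4.7012 + 18.459 + 5.94 + 16.1604 + 5.885 = 55.6251
Step 3: Take the p-th root:
||f||_1 = (55.6251)^(1/1) = 55.6251


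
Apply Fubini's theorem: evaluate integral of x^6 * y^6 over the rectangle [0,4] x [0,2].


By Fubini's theorem, the double integral factors as a product of single integrals:
Step 1: integral_0^4 x^6 dx = [x^7/7] from 0 to 4
     = 4^7/7 = 2340.571429
Step 2: integral_0^2 y^6 dy = [y^7/7] from 0 to 2
     = 2^7/7 = 18.285714
Step 3: Double integral = 2340.571429 * 18.285714 = 42799.020408


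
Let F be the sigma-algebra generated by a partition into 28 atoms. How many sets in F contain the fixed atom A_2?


Each element of F is a union of some subset S of the 28 atoms.
The element contains A_2 iff A_2 is in S.
So we count subsets S of {A_1,...,A_28} with A_2 in S: choose freely among the other 27 atoms.
Count = 2^(28-1) = 2^27 = 134217728.


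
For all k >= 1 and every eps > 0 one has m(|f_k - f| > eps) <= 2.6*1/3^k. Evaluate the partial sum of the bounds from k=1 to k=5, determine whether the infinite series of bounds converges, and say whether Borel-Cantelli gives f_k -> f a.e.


Step 1: List the terms 2.6*1/3^k for k = 1 to 5:
  k=1: 0.866667
  k=2: 0.288889
  k=3: 0.096296
  k=4: 0.032099
  k=5: 0.0107
Step 2: Partial sum = 0.866667 + 0.288889 + 0.096296 + 0.032099 + 0.0107
     = 1.29465
Step 3: The full series sum_(k>=1) 2.6*1/3^k converges (geometric series with ratio 1/3 < 1; a constant multiple of a convergent series converges).
Step 4: Fix eps > 0. Since sum_k m(|f_k - f| > eps) < infinity, the Borel-Cantelli lemma gives
        m(limsup_k {|f_k - f| > eps}) = 0, i.e. for a.e. x, |f_k(x) - f(x)| <= eps for all large k.
        Applying this with eps = 1/j for j = 1, 2, ... and intersecting the countably many full-measure sets,
        for a.e. x we get limsup_k |f_k(x) - f(x)| <= 1/j for every j, hence f_k -> f almost everywhere.
Conclusion: series converges; Borel-Cantelli yields f_k -> f a.e.


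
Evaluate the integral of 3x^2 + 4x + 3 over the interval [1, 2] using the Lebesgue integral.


The Lebesgue integral of a Riemann-integrable function agrees with the Riemann integral.
Antiderivative F(x) = (3/3)x^3 + (4/2)x^2 + 3x
F(2) = (3/3)*2^3 + (4/2)*2^2 + 3*2
     = (3/3)*8 + (4/2)*4 + 3*2
     = 8 + 8 + 6
     = 22
F(1) = 6
Integral = F(2) - F(1) = 22 - 6 = 16


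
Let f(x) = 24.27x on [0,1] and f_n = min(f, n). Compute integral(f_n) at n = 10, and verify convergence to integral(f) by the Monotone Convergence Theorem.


f(x) = 24.27x on [0,1]; f_n(x) = min(24.27x, n). At n = 10:
Step 1: f(x) reaches 10 at x = 10/24.27 = 0.412031
Step 2: integral(f_10) = integral(24.27x, 0, 0.412031) + integral(10, 0.412031, 1)
       = 24.27*0.412031^2/2 + 10*(1 - 0.412031)
       = 2.060157 + 5.879687
       = 7.939843
Step 3: As n -> infinity, f_n increases to f, so by MCT integral(f_n) -> integral(f) = 24.27/2 = 12.135.
Convergence: integral(f_10) = 7.939843 -> 12.135 as n -> infinity


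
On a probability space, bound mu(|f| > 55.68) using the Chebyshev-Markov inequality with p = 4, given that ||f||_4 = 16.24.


Chebyshev/Markov inequality: mu(|f| > eps) <= (||f||_p / eps)^p
Step 1: ||f||_4 / eps = 16.24 / 55.68 = 0.291667
Step 2: Raise to power p = 4:
  (0.291667)^4 = 0.007237
Step 3: Therefore mu(|f| > 55.68) <= 0.007237


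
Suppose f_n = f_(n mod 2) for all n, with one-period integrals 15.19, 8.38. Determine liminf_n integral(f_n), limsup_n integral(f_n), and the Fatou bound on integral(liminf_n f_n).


The sequence (integral(f_n)) is periodic with period 2, repeating the values 15.19, 8.38 indefinitely.
Step 1: For a periodic sequence, every tail (a_m, a_(m+1), ...) contains all 2 period values infinitely often.
Step 2: Hence inf of every tail = min of the period values = min(15.19, 8.38) = 8.38.
        liminf_n integral(f_n) = sup over m of (inf of tail from m) = 8.38.
Step 3: Similarly sup of every tail = max of the period values = 15.19.
        limsup_n integral(f_n) = 15.19.
Step 4: Fatou's lemma: integral(liminf_n f_n) <= liminf_n integral(f_n) = 8.38.
        So the integral of the pointwise liminf is at most 8.38.
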